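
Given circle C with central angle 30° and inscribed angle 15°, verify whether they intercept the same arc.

By the inscribed angle theorem, if both angles subtend the same arc, the inscribed angle must be half the central angle.
Half of 30° = 15°, which equals the given inscribed angle of 15°.
Therefore, yes, they correspond to the same arc.

Yes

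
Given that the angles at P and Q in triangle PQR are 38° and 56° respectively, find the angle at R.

By the triangle angle sum property, the three interior angles of any triangle add up to 180°.
We know angle P = 38° and angle Q = 56°, so their sum is 94°.
Therefore angle R = 180° - 94° = 86°.

86 degrees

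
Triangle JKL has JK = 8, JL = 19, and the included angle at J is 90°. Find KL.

By the law of cosines: KL^2 = JK^2 + JL^2 - 2*JK*JL*cos(J)
KL^2 = 8^2 + 19^2 - 2*8*19*cos(90°)
KL^2 = 64 + 361 - 304*(0)
KL^2 = 425
KL = 5*sqrt(17)

5*sqrt(17)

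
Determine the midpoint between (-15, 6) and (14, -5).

The midpoint is the point halfway along the segment.
Move half the horizontal distance: -15 + (14 - -15)/2 = -15 + 29/2 = -1/2
Move half the vertical distance: 6 + (-5 - 6)/2 = 6 + -11/2 = 1/2
Midpoint = (-1/2, 1/2)

(-1/2, 1/2)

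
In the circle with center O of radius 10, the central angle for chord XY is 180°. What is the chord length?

Chord = 2(10) sin(90°) = 20

20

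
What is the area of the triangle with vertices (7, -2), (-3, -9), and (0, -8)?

Using the Shoelace formula for a triangle:
Area = (1/2)|x0(y1 - y2) + x1(y2 - y0) + x2(y0 - y1)|
Area = (1/2)|7(-9 - -8) + -3(-8 - -2) + 0(-2 - -9)|
Area = (1/2)|-7 + 18 + 0|
Area = (1/2)|11|
Area = (1/2)(11)
Area = 11/2

11/2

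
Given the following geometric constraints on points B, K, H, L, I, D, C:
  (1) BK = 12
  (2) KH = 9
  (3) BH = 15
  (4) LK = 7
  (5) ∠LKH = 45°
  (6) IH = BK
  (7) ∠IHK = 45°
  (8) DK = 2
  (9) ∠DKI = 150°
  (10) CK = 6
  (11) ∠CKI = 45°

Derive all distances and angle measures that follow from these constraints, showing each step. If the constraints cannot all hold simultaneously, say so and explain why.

The constraints are consistent.

From the given relations:
  IH = BK = 12

Step 1: From KH = 9, HI = 12, and ∠KHI = 45°, by the law of cosines:
  KI² = KH² + HI² - 2·KH·HI·cos(45°) = 81 + 144 - 152.7 = 72.26
  KI ≈ 8.5

Step 2: From HK = 9, KL = 7, and ∠HKL = 45°, by the law of cosines:
  HL² = HK² + KL² - 2·HK·KL·cos(45°) = 81 + 49 - 89.1 = 40.9
  HL ≈ 6.4

Step 3: From BH = 15, BK = 12, HK = 9, by the inverse law of cosines:
  cos(∠HBK) = (BH² + BK² - HK²) / (2·BH·BK)
  ∠HBK = 36.87°

Step 4: From KB = 12, KH = 9, BH = 15, by the inverse law of cosines:
  cos(∠BKH) = (KB² + KH² - BH²) / (2·KB·KH)
  ∠BKH = 90°

Step 5: From HB = 15, HK = 9, BK = 12, by the inverse law of cosines:
  cos(∠BHK) = (HB² + HK² - BK²) / (2·HB·HK)
  ∠BHK = 53.13°

Step 6: From IK = 8.5, KD = 2, and ∠IKD = 150°, by the law of cosines:
  ID² = IK² + KD² - 2·IK·KD·cos(150°) = 72.26 + 4 + 29.45 = 105.7
  ID ≈ 10.28

Step 7: From IK = 8.5, KC = 6, and ∠IKC = 45°, by the law of cosines:
  IC² = IK² + KC² - 2·IK·KC·cos(45°) = 72.26 + 36 - 72.13 = 36.13
  IC ≈ 6.01

Step 8: From KH = 9, KI = 8.5, HI = 12, by the inverse law of cosines:
  cos(∠HKI) = (KH² + KI² - HI²) / (2·KH·KI)
  ∠HKI = 86.53°

Step 9: From HK = 9, HL = 6.4, KL = 7, by the inverse law of cosines:
  cos(∠KHL) = (HK² + HL² - KL²) / (2·HK·HL)
  ∠KHL = 50.71°

Step 10: From LH = 6.4, LK = 7, HK = 9, by the inverse law of cosines:
  cos(∠HLK) = (LH² + LK² - HK²) / (2·LH·LK)
  ∠HLK = 84.29°

Step 11: From IH = 12, IK = 8.5, HK = 9, by the inverse law of cosines:
  cos(∠HIK) = (IH² + IK² - HK²) / (2·IH·IK)
  ∠HIK = 48.47°

Step 12: From IC = 6.01, IK = 8.5, CK = 6, by the inverse law of cosines:
  cos(∠CIK) = (IC² + IK² - CK²) / (2·IC·IK)
  ∠CIK = 44.89°

Step 13: From ID = 10.28, IK = 8.5, DK = 2, by the inverse law of cosines:
  cos(∠DIK) = (ID² + IK² - DK²) / (2·ID·IK)
  ∠DIK = 5.58°

Step 14: From DI = 10.28, DK = 2, IK = 8.5, by the inverse law of cosines:
  cos(∠IDK) = (DI² + DK² - IK²) / (2·DI·DK)
  ∠IDK = 24.42°

Step 15: From CI = 6.01, CK = 6, IK = 8.5, by the inverse law of cosines:
  cos(∠ICK) = (CI² + CK² - IK²) / (2·CI·CK)
  ∠ICK = 90.11°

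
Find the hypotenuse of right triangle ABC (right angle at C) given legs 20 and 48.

AB = sqrt(20^2 + 48^2) = sqrt(2704) = 52

52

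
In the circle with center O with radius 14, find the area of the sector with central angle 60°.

Sector area = πr² × θ/360
= π × 14² × 1/6
= π × 196 × 1/6
= 98*pi/3

98*pi/3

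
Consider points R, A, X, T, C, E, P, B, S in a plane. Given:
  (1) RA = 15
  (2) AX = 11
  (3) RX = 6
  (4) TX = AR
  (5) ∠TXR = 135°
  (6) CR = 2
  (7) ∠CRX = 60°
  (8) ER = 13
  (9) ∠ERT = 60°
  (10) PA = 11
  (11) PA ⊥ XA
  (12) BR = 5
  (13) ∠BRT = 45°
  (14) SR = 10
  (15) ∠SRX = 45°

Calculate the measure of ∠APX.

Step 1: By the law of cosines on triangle PAX: PX² = 11² + 11² − 2·11·11·cos(90°) = 242, so PX = 11·√2.
Step 2: By the inverse law of cosines on triangle APX: cos(∠APX) = (11² + (11·√2)² − 11²) / (2·11·11·√2) = 242/342.24 = 0.7071, so ∠APX = 45°.

Therefore, the measure of angle ∠APX = 45°.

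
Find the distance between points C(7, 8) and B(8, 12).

The horizontal distance is |8 - 7| = 1 and the vertical distance is |12 - 8| = 4.
By the Pythagorean theorem, d = sqrt(1^2 + 4^2) = sqrt(17).

sqrt(17)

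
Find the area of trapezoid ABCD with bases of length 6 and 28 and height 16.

Area of a trapezoid = (base1 + base2) * height / 2
Area = (6 + 28) * 16 / 2
Area = 34 * 16 / 2
Area = 544 / 2
Area = 272

272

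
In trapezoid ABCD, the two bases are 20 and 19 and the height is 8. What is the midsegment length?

midsegment = (20 + 19) / 2 = 39 / 2 = 39/2

39/2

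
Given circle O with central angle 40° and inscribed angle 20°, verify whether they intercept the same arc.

By the inscribed angle theorem, if both angles subtend the same arc, the inscribed angle must be half the central angle.
Half of 40° = 20°, which equals the given inscribed angle of 20°.
Therefore, yes, they correspond to the same arc.

Yes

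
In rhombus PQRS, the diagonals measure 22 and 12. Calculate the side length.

The diagonals of a rhombus bisect each other at right angles.
Half-diagonals: 22/2 = 11 and 12/2 = 6
side = sqrt(11^2 + 6^2)
side = sqrt(121 + 36)
side = sqrt(157)

sqrt(157)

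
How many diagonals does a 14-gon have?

The number of diagonals in an n-gon is n(n - 3)/2.
For n = 14: 14(14 - 3)/2 = 14 × 11 / 2 = 77.

77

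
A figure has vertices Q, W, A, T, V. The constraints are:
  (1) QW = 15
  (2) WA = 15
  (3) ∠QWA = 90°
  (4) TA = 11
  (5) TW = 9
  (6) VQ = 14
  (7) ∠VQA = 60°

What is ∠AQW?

Step 1: By the law of cosines on triangle QWA: QA² = 15² + 15² − 2·15·15·cos(90°) = 450, so QA = 15·√2.
Step 2: By the inverse law of cosines on triangle AQW: cos(∠AQW) = ((15·√2)² + 15² − 15²) / (2·15·√2·15) = 450/636.4 = 0.7071, so ∠AQW = 45°.

Therefore, the measure of angle ∠AQW = 45°.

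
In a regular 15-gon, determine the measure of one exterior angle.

Each exterior angle of a regular n-gon is 360 / n.
For n = 15: 360 / 15 = 24 degrees.

24 degrees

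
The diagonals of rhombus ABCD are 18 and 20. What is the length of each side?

The diagonals of a rhombus bisect each other at right angles.
Half-diagonals: 18/2 = 9 and 20/2 = 10
side = sqrt(9^2 + 10^2)
side = sqrt(81 + 100)
side = sqrt(181)

sqrt(181)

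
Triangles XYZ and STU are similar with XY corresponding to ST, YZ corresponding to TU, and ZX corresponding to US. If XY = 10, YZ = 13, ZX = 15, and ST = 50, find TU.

Since the triangles are similar, the ratio of corresponding sides is constant.
Scale factor k = ST / XY = 50 / 10 = 5
TU = k * YZ = 5 * 13 = 65

65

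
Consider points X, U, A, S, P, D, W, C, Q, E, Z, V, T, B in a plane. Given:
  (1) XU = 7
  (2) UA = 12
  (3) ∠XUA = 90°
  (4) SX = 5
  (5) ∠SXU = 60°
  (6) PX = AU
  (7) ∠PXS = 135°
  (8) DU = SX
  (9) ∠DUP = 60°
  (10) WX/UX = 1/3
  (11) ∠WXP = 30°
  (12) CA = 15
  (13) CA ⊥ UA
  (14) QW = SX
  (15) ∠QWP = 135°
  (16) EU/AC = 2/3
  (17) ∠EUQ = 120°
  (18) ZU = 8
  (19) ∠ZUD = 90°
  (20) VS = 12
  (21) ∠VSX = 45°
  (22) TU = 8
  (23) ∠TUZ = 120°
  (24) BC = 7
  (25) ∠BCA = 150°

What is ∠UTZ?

Step 1: By the law of cosines on triangle TUZ: TZ² = 8² + 8² − 2·8·8·cos(120°) = 192, so TZ = 8·√3.
Step 2: By the inverse law of cosines on triangle UTZ: cos(∠UTZ) = (8² + (8·√3)² − 8²) / (2·8·8·√3) = 192/221.7 = 0.866, so ∠UTZ = 30°.

Therefore, the measure of angle ∠UTZ = 30°.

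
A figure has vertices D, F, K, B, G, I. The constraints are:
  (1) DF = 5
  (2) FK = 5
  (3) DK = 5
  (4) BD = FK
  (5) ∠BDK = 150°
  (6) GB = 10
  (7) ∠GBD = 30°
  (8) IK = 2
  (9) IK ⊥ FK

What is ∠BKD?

From the given relations: BD = FK = 5.
Step 1: By the law of cosines on triangle KDB: KB² = 5² + 5² − 2·5·5·cos(150°) = 93.3, so KB ≈ 9.66.
Step 2: By the inverse law of cosines on triangle BKD: cos(∠BKD) = (9.66² + 5² − 5²) / (2·9.66·5) = 93.3/96.59 = 0.9659, so ∠BKD = 15°.

Therefore, the measure of angle ∠BKD = 15°.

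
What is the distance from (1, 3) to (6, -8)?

The horizontal distance is |6 - 1| = 5 and the vertical distance is |-8 - 3| = 11.
By the Pythagorean theorem, d = sqrt(5^2 + 11^2) = sqrt(146).

sqrt(146)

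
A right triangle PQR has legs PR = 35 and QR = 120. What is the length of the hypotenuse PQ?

PQ = sqrt(35^2 + 120^2) = sqrt(15625) = 125

125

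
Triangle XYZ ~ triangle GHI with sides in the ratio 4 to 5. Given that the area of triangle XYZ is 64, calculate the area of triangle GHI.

Area ratio = (4/5)^2 = 16/25. Area of GHI = 64 * 25/16 = 100.

100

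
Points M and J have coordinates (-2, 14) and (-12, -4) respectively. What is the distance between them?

d = sqrt((-10)^2 + (-18)^2) = sqrt(424) = 2*sqrt(106)

2*sqrt(106)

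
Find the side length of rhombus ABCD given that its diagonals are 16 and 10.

Half-diagonals are 8 and 5. side = sqrt(8^2 + 5^2) = sqrt(89)

sqrt(89)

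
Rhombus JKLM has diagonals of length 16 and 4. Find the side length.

The diagonals of a rhombus bisect each other at right angles.
Half-diagonals: 16/2 = 8 and 4/2 = 2
side = sqrt(8^2 + 2^2)
side = sqrt(64 + 4)
side = sqrt(68) = 2*sqrt(17)

2*sqrt(17)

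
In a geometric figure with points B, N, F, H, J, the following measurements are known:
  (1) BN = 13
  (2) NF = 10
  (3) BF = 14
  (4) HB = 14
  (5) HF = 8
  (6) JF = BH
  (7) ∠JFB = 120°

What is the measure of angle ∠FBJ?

From the given relations: JF = BH = 14.
Step 1: By the law of cosines on triangle BFJ: BJ² = 14² + 14² − 2·14·14·cos(120°) = 588, so BJ = 14·√3.
Step 2: By the inverse law of cosines on triangle FBJ: cos(∠FBJ) = (14² + (14·√3)² − 14²) / (2·14·14·√3) = 588/678.96 = 0.866, so ∠FBJ = 30°.

Therefore, the measure of angle ∠FBJ = 30°.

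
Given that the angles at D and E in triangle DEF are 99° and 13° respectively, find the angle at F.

Let angle F = x. Then 99 + 13 + x = 180.
x = 180 - 112 = 68 degrees.

68 degrees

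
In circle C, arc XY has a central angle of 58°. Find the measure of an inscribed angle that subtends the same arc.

An inscribed angle intercepts an arc from a point on the circle, while the central angle intercepts the same arc from the center.
The inscribed angle is always half the central angle: 58° / 2 = 29°.

29°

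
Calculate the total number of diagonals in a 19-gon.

The number of diagonals in an n-gon is n(n - 3)/2.
For n = 19: 19(19 - 3)/2 = 19 × 16 / 2 = 152.

152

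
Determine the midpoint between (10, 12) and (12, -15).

The midpoint is the point halfway along the segment.
Move half the horizontal distance: 10 + (12 - 10)/2 = 10 + 2/2 = 11
Move half the vertical distance: 12 + (-15 - 12)/2 = 12 + -27/2 = -3/2
Midpoint = (11, -3/2)

(11, -3/2)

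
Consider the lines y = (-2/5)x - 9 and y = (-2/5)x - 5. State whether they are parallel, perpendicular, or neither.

Slope of line 1: m1 = -2/5
Slope of line 2: m2 = -2/5
Two lines are parallel if and only if they have equal slopes (or both are vertical).
Here m1 = m2 = -2/5, confirming the lines are parallel.

Parallel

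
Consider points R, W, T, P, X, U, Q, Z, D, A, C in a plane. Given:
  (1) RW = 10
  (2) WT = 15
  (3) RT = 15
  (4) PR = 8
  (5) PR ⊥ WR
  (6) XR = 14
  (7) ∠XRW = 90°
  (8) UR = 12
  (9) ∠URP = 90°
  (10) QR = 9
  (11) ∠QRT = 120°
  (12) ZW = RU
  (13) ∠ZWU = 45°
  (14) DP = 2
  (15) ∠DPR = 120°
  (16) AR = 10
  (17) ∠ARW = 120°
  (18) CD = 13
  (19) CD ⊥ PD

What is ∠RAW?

Step 1: By the law of cosines on triangle ARW: AW² = 10² + 10² − 2·10·10·cos(120°) = 300, so AW = 10·√3.
Step 2: By the inverse law of cosines on triangle RAW: cos(∠RAW) = (10² + (10·√3)² − 10²) / (2·10·10·√3) = 300/346.41 = 0.866, so ∠RAW = 30°.

Therefore, the measure of angle ∠RAW = 30°.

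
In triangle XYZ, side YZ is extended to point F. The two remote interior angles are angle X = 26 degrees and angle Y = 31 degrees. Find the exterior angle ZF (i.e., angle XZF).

By the exterior angle theorem, an exterior angle of a triangle equals the sum of the two remote interior angles.
Exterior angle = angle X + angle Y
Exterior angle = 26 + 31 = 57 degrees

57 degrees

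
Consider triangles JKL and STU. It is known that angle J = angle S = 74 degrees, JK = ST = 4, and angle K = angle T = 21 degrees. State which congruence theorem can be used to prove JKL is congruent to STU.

The given information provides:
angle J = angle S = 74 degrees, JK = ST = 4, and angle K = angle T = 21 degrees
This matches the ASA congruence theorem.
Two pairs of corresponding angles and the included side are equal (Angle-Side-Angle).

ASA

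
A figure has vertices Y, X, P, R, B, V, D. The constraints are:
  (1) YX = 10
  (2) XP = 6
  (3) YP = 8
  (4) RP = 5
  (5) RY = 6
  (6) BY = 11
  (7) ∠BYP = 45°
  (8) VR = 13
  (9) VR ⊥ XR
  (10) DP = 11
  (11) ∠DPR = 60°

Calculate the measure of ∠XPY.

Step 1: By the inverse law of cosines on triangle XPY: cos(∠XPY) = (6² + 8² − 10²) / (2·6·8) = 0/96 = 0, so ∠XPY = 90°.

Therefore, the measure of angle ∠XPY = 90°.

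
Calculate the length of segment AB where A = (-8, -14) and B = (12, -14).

d = sqrt((20)^2 + (0)^2) = sqrt(400) = 20

20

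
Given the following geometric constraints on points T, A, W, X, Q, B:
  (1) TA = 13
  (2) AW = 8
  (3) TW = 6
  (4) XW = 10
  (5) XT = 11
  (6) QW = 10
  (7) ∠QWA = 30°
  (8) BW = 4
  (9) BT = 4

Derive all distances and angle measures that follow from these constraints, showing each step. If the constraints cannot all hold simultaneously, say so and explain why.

The constraints are consistent.

Step 1: From AW = 8, WQ = 10, and ∠AWQ = 30°, by the law of cosines:
  AQ² = AW² + WQ² - 2·AW·WQ·cos(30°) = 64 + 100 - 138.6 = 25.44
  AQ ≈ 5.04

Step 2: From TA = 13, TW = 6, AW = 8, by the inverse law of cosines:
  cos(∠ATW) = (TA² + TW² - AW²) / (2·TA·TW)
  ∠ATW = 25.33°

Step 3: From TB = 4, TW = 6, BW = 4, by the inverse law of cosines:
  cos(∠BTW) = (TB² + TW² - BW²) / (2·TB·TW)
  ∠BTW = 41.41°

Step 4: From TW = 6, TX = 11, WX = 10, by the inverse law of cosines:
  cos(∠WTX) = (TW² + TX² - WX²) / (2·TW·TX)
  ∠WTX = 64.42°

Step 5: From AT = 13, AW = 8, TW = 6, by the inverse law of cosines:
  cos(∠TAW) = (AT² + AW² - TW²) / (2·AT·AW)
  ∠TAW = 18.72°

Step 6: From WA = 8, WT = 6, AT = 13, by the inverse law of cosines:
  cos(∠AWT) = (WA² + WT² - AT²) / (2·WA·WT)
  ∠AWT = 135.95°

Step 7: From WB = 4, WT = 6, BT = 4, by the inverse law of cosines:
  cos(∠BWT) = (WB² + WT² - BT²) / (2·WB·WT)
  ∠BWT = 41.41°

Step 8: From WT = 6, WX = 10, TX = 11, by the inverse law of cosines:
  cos(∠TWX) = (WT² + WX² - TX²) / (2·WT·WX)
  ∠TWX = 82.82°

Step 9: From XT = 11, XW = 10, TW = 6, by the inverse law of cosines:
  cos(∠TXW) = (XT² + XW² - TW²) / (2·XT·XW)
  ∠TXW = 32.76°

Step 10: From BT = 4, BW = 4, TW = 6, by the inverse law of cosines:
  cos(∠TBW) = (BT² + BW² - TW²) / (2·BT·BW)
  ∠TBW = 97.18°

Step 11: From AQ = 5.04, AW = 8, QW = 10, by the inverse law of cosines:
  cos(∠QAW) = (AQ² + AW² - QW²) / (2·AQ·AW)
  ∠QAW = 97.52°

Step 12: From QA = 5.04, QW = 10, AW = 8, by the inverse law of cosines:
  cos(∠AQW) = (QA² + QW² - AW²) / (2·QA·QW)
  ∠AQW = 52.48°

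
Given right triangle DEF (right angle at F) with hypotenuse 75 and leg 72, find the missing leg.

Rearranging the Pythagorean theorem to solve for the unknown leg:
leg^2 = hypotenuse^2 - known_leg^2 = 5625 - 5184 = 441
leg = sqrt(441) = 21.

21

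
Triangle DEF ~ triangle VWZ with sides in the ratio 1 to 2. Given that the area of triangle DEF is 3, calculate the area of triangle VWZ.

The ratio of areas of similar triangles = (side ratio)^2.
Side ratio = 1:2, so area ratio = 1:4.
Area of VWZ / Area of DEF = 4/1
Area of VWZ = 3 * 4/1 = 12

12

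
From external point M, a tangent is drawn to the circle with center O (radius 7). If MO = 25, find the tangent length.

tangent = √(d² - r²) = √(25² - 7²) = √(625 - 49) = √576 = 24

24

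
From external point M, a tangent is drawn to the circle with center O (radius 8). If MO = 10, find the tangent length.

The tangent, radius, and line from the external point to the center form a right triangle.
The right angle is where the tangent meets the radius.
By the Pythagorean theorem: tangent² + 8² = 10²
tangent² = 100 - 64 = 36
tangent = 6

6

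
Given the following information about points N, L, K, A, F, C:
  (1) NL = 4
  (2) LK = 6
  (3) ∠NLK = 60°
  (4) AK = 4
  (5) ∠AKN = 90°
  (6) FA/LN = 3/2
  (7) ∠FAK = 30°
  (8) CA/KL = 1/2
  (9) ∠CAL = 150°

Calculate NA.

Step 1: By the law of cosines on triangle NLK: NK² = 4² + 6² − 2·4·6·cos(60°) = 28, so NK = 2·√7.
Step 2: By the law of cosines on triangle NKA: NA² = (2·√7)² + 4² − 2·2·√7·4·cos(90°) = 44, so NA = 2·√11.

Therefore, the length of NA = 2·√11.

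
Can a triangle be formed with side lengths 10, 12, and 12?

For three segments to close into a triangle, no single side can be as long as the other two combined.
The longest side is 12, and 10 + 12 = 22 > 12.
A triangle can be formed.

Yes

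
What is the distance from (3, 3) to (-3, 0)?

d = sqrt((-6)^2 + (-3)^2) = sqrt(45) = 3*sqrt(5)

3*sqrt(5)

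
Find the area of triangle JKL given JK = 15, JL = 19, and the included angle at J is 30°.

Area = (1/2) * JK * JL * sin(J)
Area = (1/2) * 15 * 19 * sin(30°)
Area = (1/2) * 15 * 19 * 1/2
Area = 285/4

285/4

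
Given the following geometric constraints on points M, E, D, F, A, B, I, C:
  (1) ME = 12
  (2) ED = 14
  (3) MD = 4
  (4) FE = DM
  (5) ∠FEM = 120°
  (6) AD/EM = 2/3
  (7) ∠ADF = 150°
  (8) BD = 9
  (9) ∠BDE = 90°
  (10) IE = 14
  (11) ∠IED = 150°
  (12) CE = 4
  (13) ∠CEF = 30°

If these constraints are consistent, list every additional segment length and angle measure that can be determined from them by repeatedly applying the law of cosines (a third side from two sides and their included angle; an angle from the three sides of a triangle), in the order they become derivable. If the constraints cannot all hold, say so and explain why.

The constraints are consistent. Derivable facts, in order:
After 1 step:
- DI ≈ 27.05
- EB ≈ 16.64
- FC ≈ 2.07
- MF = 4·√13
- ∠DEM = 15.36°
- ∠DME = 112.02°
- ∠EDM = 52.62°
After 2 steps:
- ∠BED = 32.74°
- ∠CFE = 75°
- ∠DBE = 57.26°
- ∠DIE = 15°
- ∠ECF = 75°
- ∠EDI = 15°
- ∠EFM = 46.1°
- ∠EMF = 13.9°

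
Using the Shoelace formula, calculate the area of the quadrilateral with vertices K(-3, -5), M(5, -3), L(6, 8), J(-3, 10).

The Shoelace formula works by pairing each vertex with the next (cycling back to the first).
For each pair, compute x_i*y_(i+1) - x_(i+1)*y_i:
  (-3*-3 - 5*-5) = 34
  (5*8 - 6*-3) = 58
  (6*10 - -3*8) = 84
  (-3*-5 - -3*10) = 45
Taking half the absolute value of the total: Area = (1/2)(221) = 221/2.

221/2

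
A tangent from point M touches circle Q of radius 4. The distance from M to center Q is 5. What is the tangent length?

tangent = √(d² - r²) = √(5² - 4²) = √(25 - 16) = √9 = 3

3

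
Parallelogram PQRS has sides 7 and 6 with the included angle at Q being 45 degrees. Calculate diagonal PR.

Law of cosines: d^2 = 7^2 + 6^2 - 2(7)(6)cos(45°) = 85 - 42*sqrt(2), so d = sqrt(85 - 42*sqrt(2)).

sqrt(85 - 42*sqrt(2))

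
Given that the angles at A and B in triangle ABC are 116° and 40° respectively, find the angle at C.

The interior angles sum to 180°: angle C = 180 - 116 - 40 = 24°.
The triangle is obtuse (angles 116°, 40°, 24°).

24 degrees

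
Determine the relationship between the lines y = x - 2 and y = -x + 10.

Slope of line 1: m1 = 1
Slope of line 2: m2 = -1
Two lines are perpendicular when the product of their slopes is -1 (negative reciprocals).
m1 * m2 = (1) * (-1) = -1, confirming perpendicularity.

Perpendicular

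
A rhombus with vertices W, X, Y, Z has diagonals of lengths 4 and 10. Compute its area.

Area = (4 * 10) / 2 = 40 / 2 = 20

20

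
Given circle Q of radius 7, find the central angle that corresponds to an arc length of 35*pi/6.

θ = 360 × 35*pi/6 / (2π × 7) = 150° (rearranging arc length formula).

150°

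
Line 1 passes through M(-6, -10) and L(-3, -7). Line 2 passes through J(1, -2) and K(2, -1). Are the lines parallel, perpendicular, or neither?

Slope of line 1: m1 = (-7 - -10)/(-3 - -6) = 3/3 = 1
Slope of line 2: m2 = (-1 - -2)/(2 - 1) = 1/1 = 1
m1 = m2, so the lines are parallel.

Parallel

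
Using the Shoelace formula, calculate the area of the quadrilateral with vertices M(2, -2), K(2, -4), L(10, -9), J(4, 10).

Using the Shoelace formula for a quadrilateral (vertices in order):
Area = (1/2)|sum of (x_i * y_(i+1) - x_(i+1) * y_i)|
Terms: (2*-4 - 2*-2) = -4, (2*-9 - 10*-4) = 22, (10*10 - 4*-9) = 136, (4*-2 - 2*10) = -28
Sum = 126
Area = (1/2)(126) = 63

63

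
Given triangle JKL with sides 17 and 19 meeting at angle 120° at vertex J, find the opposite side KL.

When two sides and the included angle are known, the law of cosines gives the third side.
c^2 = a^2 + b^2 - 2ab cos(C) generalizes the Pythagorean theorem to non-right triangles.
Here: KL^2 = 289 + 361 - 646*(-1/2) = 973
KL = sqrt(973)

sqrt(973)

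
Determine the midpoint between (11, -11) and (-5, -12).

M = ((x₁ + x₂)/2, (y₁ + y₂)/2)
= ((11 + -5)/2, (-11 + -12)/2)
= (6/2, -23/2) = (3, -23/2)

(3, -23/2)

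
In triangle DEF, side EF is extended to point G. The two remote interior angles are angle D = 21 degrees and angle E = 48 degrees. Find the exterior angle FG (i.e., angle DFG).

By the exterior angle theorem, an exterior angle of a triangle equals the sum of the two remote interior angles.
Exterior angle = angle D + angle E
Exterior angle = 21 + 48 = 69 degrees

69 degrees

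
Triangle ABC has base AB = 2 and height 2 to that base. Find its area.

Area = (1/2) * base * height
Area = (1/2) * 2 * 2
Area = 2

2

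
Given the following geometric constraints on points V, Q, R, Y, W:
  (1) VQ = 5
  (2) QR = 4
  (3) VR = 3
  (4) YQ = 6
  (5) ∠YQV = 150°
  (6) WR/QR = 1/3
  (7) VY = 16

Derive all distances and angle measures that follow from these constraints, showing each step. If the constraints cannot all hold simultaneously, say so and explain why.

These constraints are not satisfiable: by the triangle inequality in triangle QVY, (1) VQ = 5 and (4) YQ = 6 force VY ≤ 5 + 6 = 11, but (7) says VY = 16. No planar figure meets all of them, so nothing further can be derived.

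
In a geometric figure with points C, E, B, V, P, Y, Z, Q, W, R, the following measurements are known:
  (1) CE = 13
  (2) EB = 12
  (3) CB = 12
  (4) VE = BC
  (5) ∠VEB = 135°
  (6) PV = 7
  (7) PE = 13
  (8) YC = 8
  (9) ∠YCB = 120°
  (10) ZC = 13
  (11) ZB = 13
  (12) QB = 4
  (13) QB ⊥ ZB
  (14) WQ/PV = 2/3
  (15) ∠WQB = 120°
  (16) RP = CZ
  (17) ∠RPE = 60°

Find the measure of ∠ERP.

From the given relations: RP = CZ = 13.
Step 1: By the law of cosines on triangle RPE: RE² = 13² + 13² − 2·13·13·cos(60°) = 169, so RE = 13.
Step 2: By the inverse law of cosines on triangle ERP: cos(∠ERP) = (13² + 13² − 13²) / (2·13·13) = 169/338 = 0.5, so ∠ERP = 60°.

Therefore, the measure of angle ∠ERP = 60°.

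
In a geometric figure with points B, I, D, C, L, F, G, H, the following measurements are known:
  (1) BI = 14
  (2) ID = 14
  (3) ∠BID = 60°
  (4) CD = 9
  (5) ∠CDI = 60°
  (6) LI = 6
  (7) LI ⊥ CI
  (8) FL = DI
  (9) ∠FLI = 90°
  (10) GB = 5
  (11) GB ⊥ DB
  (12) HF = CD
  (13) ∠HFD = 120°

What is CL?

Step 1: By the law of cosines on triangle CDI: CI² = 9² + 14² − 2·9·14·cos(60°) = 151, so CI = √151.
Step 2: By the law of cosines on triangle CIL: CL² = √151² + 6² − 2·√151·6·cos(90°) = 187, so CL = √187.

Therefore, the length of CL = √187.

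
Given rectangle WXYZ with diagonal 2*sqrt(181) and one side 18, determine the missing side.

b = sqrt(d^2 - a^2) = sqrt(724 - 324) = sqrt(400) = 20

20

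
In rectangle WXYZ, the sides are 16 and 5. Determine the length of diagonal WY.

Using the Pythagorean theorem:
d² = 16² + 5² = 256 + 25 = 281
d = sqrt(281)

sqrt(281)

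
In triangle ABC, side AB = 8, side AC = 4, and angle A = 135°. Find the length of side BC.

Law of cosines: BC^2 = 8^2 + 4^2 - 2(8)(4)cos(135°) = 32*sqrt(2) + 80, so BC = 4*sqrt(2*sqrt(2) + 5).

4*sqrt(2*sqrt(2) + 5)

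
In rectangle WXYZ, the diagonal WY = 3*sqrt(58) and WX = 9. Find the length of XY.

The diagonal of a rectangle forms a right triangle with the two sides.
Rearranging the Pythagorean theorem: missing side = sqrt(d^2 - known^2).
= sqrt(522 - 81) = sqrt(441) = 21.

21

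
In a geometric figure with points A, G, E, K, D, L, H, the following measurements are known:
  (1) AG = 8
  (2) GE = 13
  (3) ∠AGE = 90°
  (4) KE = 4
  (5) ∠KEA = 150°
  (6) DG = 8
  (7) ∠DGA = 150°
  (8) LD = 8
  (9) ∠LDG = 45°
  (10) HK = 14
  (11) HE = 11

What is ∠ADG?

Step 1: By the law of cosines on triangle DGA: DA² = 8² + 8² − 2·8·8·cos(150°) = 238.85, so DA ≈ 15.45.
Step 2: By the inverse law of cosines on triangle ADG: cos(∠ADG) = (15.45² + 8² − 8²) / (2·15.45·8) = 238.85/247.28 = 0.9659, so ∠ADG = 15°.

Therefore, the measure of angle ∠ADG = 15°.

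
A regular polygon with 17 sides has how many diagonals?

The number of diagonals in an n-gon is n(n - 3)/2.
For n = 17: 17(17 - 3)/2 = 17 × 14 / 2 = 119.

119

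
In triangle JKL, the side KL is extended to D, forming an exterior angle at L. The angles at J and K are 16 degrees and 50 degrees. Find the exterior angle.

By the exterior angle theorem, an exterior angle of a triangle equals the sum of the two remote interior angles.
Exterior angle = angle J + angle K
Exterior angle = 16 + 50 = 66 degrees

66 degrees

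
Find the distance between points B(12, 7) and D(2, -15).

d = sqrt((-10)^2 + (-22)^2) = sqrt(584) = 2*sqrt(146)

2*sqrt(146)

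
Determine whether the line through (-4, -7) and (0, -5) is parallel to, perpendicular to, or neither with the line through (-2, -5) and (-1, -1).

Slope of line 1: m1 = (-5 - -7)/(0 - -4) = 2/4 = 1/2
Slope of line 2: m2 = (-1 - -5)/(-1 - -2) = 4/1 = 4
For parallel lines we need equal slopes: 1/2 != 4.
For perpendicular lines we need m1*m2 = -1: (1/2)(4) = 2 != -1.
Since neither condition holds, the lines are neither parallel nor perpendicular.

Neither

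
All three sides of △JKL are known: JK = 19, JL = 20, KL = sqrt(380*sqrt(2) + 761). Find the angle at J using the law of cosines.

cos(J) = (19² + 20² - (sqrt(380*sqrt(2) + 761))²) / (2 × 19 × 20) = -sqrt(2)/2, so J = arccos(-sqrt(2)/2) = 135°.

135°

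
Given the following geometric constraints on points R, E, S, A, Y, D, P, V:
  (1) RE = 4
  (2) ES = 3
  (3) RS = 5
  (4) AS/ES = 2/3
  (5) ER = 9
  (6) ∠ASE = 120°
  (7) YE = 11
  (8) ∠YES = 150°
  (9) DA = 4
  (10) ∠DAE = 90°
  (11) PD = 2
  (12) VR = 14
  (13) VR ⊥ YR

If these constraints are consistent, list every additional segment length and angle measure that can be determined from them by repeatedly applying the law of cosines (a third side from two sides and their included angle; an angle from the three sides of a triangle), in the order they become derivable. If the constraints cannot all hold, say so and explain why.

These constraints are not satisfiable: (1) RE = 4 and (5) ER = 9 assign two different lengths to the same segment. No planar figure meets all of them, so nothing further can be derived.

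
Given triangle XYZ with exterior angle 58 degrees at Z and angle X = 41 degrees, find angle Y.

The exterior angle theorem states that an exterior angle equals the sum of the two non-adjacent interior angles.
So 58 = 41 + angle Y, which gives angle Y = 58 - 41 = 17 degrees.

17 degrees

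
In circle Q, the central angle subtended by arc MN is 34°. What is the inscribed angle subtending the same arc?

Inscribed angle = 34° / 2 = 17° (inscribed angle theorem).

17°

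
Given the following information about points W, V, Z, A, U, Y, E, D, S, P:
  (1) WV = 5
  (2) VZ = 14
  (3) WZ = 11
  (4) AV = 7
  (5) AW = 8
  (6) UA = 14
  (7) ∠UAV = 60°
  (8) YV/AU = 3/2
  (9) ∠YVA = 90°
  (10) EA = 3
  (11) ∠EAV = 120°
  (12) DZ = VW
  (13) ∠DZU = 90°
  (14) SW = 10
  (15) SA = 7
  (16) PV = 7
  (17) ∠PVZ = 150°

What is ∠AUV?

Step 1: By the law of cosines on triangle UAV: UV² = 14² + 7² − 2·14·7·cos(60°) = 147, so UV = 7·√3.
Step 2: By the inverse law of cosines on triangle AUV: cos(∠AUV) = (14² + (7·√3)² − 7²) / (2·14·7·√3) = 294/339.48 = 0.866, so ∠AUV = 30°.

Therefore, the measure of angle ∠AUV = 30°.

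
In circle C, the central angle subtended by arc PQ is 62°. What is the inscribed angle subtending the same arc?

An inscribed angle intercepts an arc from a point on the circle, while the central angle intercepts the same arc from the center.
The inscribed angle is always half the central angle: 62° / 2 = 31°.

31°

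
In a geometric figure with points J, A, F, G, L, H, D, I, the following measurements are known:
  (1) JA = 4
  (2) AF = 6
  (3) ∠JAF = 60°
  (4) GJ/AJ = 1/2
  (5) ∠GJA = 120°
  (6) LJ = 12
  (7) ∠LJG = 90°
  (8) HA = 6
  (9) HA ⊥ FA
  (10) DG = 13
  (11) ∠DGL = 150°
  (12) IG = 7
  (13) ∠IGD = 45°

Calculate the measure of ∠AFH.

Step 1: By the law of cosines on triangle FAH: FH² = 6² + 6² − 2·6·6·cos(90°) = 72, so FH = 6·√2.
Step 2: By the inverse law of cosines on triangle AFH: cos(∠AFH) = (6² + (6·√2)² − 6²) / (2·6·6·√2) = 72/101.82 = 0.7071, so ∠AFH = 45°.

Therefore, the measure of angle ∠AFH = 45°.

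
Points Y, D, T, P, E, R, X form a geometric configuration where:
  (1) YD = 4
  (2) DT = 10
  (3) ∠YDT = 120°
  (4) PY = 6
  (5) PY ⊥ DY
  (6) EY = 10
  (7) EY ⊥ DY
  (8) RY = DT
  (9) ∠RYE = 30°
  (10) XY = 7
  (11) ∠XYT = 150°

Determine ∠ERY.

From the given relations: RY = DT = 10.
Step 1: By the law of cosines on triangle RYE: RE² = 10² + 10² − 2·10·10·cos(30°) = 26.79, so RE ≈ 5.18.
Step 2: By the inverse law of cosines on triangle ERY: cos(∠ERY) = (5.18² + 10² − 10²) / (2·5.18·10) = 26.79/103.53 = 0.2588, so ∠ERY = 75°.

Therefore, the measure of angle ∠ERY = 75°.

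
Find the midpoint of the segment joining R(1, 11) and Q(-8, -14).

M = ((x₁ + x₂)/2, (y₁ + y₂)/2)
= ((1 + -8)/2, (11 + -14)/2)
= (-7/2, -3/2) = (-7/2, -3/2)

(-7/2, -3/2)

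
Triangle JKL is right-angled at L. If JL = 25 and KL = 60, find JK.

In a right triangle, the square of the hypotenuse equals the sum of the squares of the two legs.
The legs are 25 and 60, so the hypotenuse = sqrt(625 + 3600) = sqrt(4225) = 65.

65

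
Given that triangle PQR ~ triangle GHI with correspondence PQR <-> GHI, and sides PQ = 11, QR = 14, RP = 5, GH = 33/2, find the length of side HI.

Since the triangles are similar, the ratio of corresponding sides is constant.
Scale factor k = GH / PQ = 33/2 / 11 = 3/2
HI = k * QR = 3/2 * 14 = 21

21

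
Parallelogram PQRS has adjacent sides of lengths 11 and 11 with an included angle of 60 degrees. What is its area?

Area = 11 * 11 * sin(60°) = 121 * sqrt(3)/2 = 121*sqrt(3)/2

121*sqrt(3)/2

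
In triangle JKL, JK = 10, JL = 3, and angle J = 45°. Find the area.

Area = (1/2) * JK * JL * sin(J)
Area = (1/2) * 10 * 3 * sin(45°)
Area = (1/2) * 10 * 3 * sqrt(2)/2
Area = 15*sqrt(2)/2

15*sqrt(2)/2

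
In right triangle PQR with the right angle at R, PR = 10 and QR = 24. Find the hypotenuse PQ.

In a right triangle, the square of the hypotenuse equals the sum of the squares of the two legs.
The legs are 10 and 24, so the hypotenuse = sqrt(100 + 576) = sqrt(676) = 26.

26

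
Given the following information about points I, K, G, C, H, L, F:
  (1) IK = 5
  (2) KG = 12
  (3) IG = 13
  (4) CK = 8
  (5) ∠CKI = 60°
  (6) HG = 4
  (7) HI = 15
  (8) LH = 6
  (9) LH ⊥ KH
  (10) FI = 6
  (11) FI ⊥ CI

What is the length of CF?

Step 1: By the law of cosines on triangle CKI: CI² = 8² + 5² − 2·8·5·cos(60°) = 49, so CI = 7.
Step 2: By the law of cosines on triangle CIF: CF² = 7² + 6² − 2·7·6·cos(90°) = 85, so CF = √85.

Therefore, the length of CF = √85.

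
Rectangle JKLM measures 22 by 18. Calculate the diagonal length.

A rectangle's diagonal splits it into two right triangles, with the diagonal as the hypotenuse.
By the Pythagorean theorem, d^2 = 22^2 + 18^2 = 808.
Therefore d = sqrt(808) = 2*sqrt(202).

2*sqrt(202)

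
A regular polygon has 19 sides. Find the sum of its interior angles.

The sum of interior angles of an n-sided polygon is (n - 2) * 180.
For n = 19: (19 - 2) * 180 = 17 * 180 = 3060 degrees.

3060 degrees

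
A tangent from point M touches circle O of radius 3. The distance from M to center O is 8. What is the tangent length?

Let T be the point of tangency. Then OT ⊥ MT (radius ⊥ tangent).
In right triangle OTM: OM² = OT² + MT²
8² = 3² + MT²
MT² = 55, MT = sqrt(55)

sqrt(55)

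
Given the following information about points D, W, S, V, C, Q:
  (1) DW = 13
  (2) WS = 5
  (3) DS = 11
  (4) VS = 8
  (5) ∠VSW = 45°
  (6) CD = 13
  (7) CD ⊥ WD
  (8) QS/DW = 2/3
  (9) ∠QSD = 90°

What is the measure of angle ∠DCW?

Step 1: By the law of cosines on triangle CDW: CW² = 13² + 13² − 2·13·13·cos(90°) = 338, so CW = 13·√2.
Step 2: By the inverse law of cosines on triangle DCW: cos(∠DCW) = (13² + (13·√2)² − 13²) / (2·13·13·√2) = 338/478 = 0.7071, so ∠DCW = 45°.

Therefore, the measure of angle ∠DCW = 45°.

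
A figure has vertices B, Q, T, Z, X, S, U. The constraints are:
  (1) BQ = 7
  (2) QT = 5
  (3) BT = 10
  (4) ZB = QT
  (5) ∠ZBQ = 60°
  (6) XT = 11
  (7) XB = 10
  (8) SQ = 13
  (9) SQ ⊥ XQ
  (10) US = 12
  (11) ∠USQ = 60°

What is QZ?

From the given relations: ZB = QT = 5.
Step 1: By the law of cosines on triangle QBZ: QZ² = 7² + 5² − 2·7·5·cos(60°) = 39, so QZ = √39.

Therefore, the length of QZ = √39.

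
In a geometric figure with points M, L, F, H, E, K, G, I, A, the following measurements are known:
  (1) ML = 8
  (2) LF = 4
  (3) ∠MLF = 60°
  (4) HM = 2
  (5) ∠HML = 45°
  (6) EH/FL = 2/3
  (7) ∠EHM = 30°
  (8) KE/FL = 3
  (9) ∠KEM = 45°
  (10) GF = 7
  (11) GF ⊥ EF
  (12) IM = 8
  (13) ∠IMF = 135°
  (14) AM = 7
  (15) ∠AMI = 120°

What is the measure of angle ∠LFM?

Step 1: By the law of cosines on triangle FLM: FM² = 4² + 8² − 2·4·8·cos(60°) = 48, so FM = 4·√3.
Step 2: By the inverse law of cosines on triangle LFM: cos(∠LFM) = (4² + (4·√3)² − 8²) / (2·4·4·√3) = 0/55.43 = 0, so ∠LFM = 90°.

Therefore, the measure of angle ∠LFM = 90°.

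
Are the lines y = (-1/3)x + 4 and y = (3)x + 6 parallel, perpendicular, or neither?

Slope of line 1: m1 = -1/3
Slope of line 2: m2 = 3
m1 * m2 = (-1/3) * (3) = -1 = -1, so the lines are perpendicular.

Perpendicular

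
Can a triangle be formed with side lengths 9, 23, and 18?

Sort the sides: 9, 18, 23.
It suffices to check that the sum of the two smallest exceeds the largest:
9 + 18 = 27 > 23. ✓
Yes, a valid triangle can be formed.

Yes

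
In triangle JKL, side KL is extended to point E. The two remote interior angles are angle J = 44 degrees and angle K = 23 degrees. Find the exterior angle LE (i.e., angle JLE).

The interior angle at L is 180 - 44 - 23 = 113 degrees.
The exterior angle and interior angle at L are supplementary:
Exterior angle = 180 - 113 = 67 degrees.

67 degrees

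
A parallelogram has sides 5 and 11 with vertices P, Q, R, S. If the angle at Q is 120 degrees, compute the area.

The area of a parallelogram equals the product of two adjacent sides times the sine of the included angle.
This is because the height equals 11 * sin(120°) = 11*sqrt(3)/2.
Area = 5 * 11*sqrt(3)/2 = 55*sqrt(3)/2

55*sqrt(3)/2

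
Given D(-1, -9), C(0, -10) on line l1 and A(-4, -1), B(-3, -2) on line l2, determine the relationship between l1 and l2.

Slope of line 1: m1 = (-10 - -9)/(0 - -1) = -1/1 = -1
Slope of line 2: m2 = (-2 - -1)/(-3 - -4) = -1/1 = -1
Two lines are parallel if and only if they have equal slopes (or both are vertical).
Here m1 = m2 = -1, confirming the lines are parallel.

Parallel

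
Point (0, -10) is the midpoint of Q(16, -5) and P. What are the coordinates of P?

Using the midpoint formula: M = ((x1 + x2)/2, (y1 + y2)/2)
We know M = (0, -10) and Q = (16, -5)
For x: 0 = (16 + x2)/2, so x2 = 2*0 - 16 = -16
For y: -10 = (-5 + y2)/2, so y2 = 2*-10 - -5 = -15
P = (-16, -15)

(-16, -15)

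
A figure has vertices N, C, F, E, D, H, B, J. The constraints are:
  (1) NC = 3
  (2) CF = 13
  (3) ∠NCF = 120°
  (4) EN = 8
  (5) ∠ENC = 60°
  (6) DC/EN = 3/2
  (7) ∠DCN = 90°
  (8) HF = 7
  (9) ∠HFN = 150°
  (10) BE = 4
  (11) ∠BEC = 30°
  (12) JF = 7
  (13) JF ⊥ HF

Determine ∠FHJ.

Step 1: By the law of cosines on triangle HFJ: HJ² = 7² + 7² − 2·7·7·cos(90°) = 98, so HJ = 7·√2.
Step 2: By the inverse law of cosines on triangle FHJ: cos(∠FHJ) = (7² + (7·√2)² − 7²) / (2·7·7·√2) = 98/138.59 = 0.7071, so ∠FHJ = 45°.

Therefore, the measure of angle ∠FHJ = 45°.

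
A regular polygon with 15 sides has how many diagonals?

Each of the 15 vertices connects to 12 non-adjacent vertices via diagonals.
Total connections = 15 × 12 = 180, but each diagonal is counted twice.
Number of diagonals = 180 / 2 = 90.

90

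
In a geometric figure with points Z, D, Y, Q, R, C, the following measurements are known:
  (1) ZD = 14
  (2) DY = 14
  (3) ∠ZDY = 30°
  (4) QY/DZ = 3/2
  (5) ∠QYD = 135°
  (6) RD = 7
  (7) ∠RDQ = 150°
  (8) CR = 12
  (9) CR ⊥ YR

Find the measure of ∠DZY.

Step 1: By the law of cosines on triangle ZDY: ZY² = 14² + 14² − 2·14·14·cos(30°) = 52.52, so ZY ≈ 7.25.
Step 2: By the inverse law of cosines on triangle DZY: cos(∠DZY) = (14² + 7.25² − 14²) / (2·14·7.25) = 52.52/202.91 = 0.2588, so ∠DZY = 75°.

Therefore, the measure of angle ∠DZY = 75°.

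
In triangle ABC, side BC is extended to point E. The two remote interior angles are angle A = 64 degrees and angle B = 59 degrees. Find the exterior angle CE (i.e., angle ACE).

Exterior angle = 64 + 59 = 123 degrees (exterior angle theorem).

123 degrees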